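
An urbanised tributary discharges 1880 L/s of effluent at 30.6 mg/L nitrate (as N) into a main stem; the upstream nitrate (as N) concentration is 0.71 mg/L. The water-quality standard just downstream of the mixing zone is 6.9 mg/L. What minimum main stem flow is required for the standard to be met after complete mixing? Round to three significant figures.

Set C_mix = 6.9: (Q·0.7100 + 1880·30.60) / (Q + 1880) = 6.9
→ Q = 1880·(30.60 − 6.9)/(6.9 − 0.7100) = 7198 L/s.

7200 L/s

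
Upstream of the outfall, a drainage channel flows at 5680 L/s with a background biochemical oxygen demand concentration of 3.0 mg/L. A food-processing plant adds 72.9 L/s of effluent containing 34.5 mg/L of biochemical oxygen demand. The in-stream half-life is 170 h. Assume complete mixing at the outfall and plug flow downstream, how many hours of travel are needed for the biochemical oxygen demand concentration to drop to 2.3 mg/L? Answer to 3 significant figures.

95.8 h

Mixed concentration C = ΣQC/ΣQ = (5680·3.000 + 72.90·34.50) / 5753 = 19560/5753 = 3.399 mg/L.
Half-life 170 h → k = ln 2 / 170 = 0.004077 h⁻¹ = 0.09786 d⁻¹.
3.399·exp(−k·t) = 2.3 → t = ln(3.399/2.3)/k = 344900 s = 95.80 h.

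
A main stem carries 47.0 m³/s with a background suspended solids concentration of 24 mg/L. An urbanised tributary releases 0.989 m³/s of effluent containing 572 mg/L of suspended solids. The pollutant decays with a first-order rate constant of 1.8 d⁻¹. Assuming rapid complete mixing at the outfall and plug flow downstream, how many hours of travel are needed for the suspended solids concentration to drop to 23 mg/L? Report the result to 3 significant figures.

5.71 h

Mixed concentration C = ΣQC/ΣQ = (47.00·24.00 + 0.9890·572.0) / 47.99 = 1694/47.99 = 35.29 mg/L.
35.29·exp(−k·t) = 23 → t = ln(35.29/23)/k = 20550 s = 5.709 h.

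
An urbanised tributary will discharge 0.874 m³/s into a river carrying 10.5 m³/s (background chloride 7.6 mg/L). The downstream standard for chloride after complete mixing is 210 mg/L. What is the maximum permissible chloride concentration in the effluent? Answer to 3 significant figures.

2640 mg/L

At the limit, (Qr·Cr + Qe·Cₑ)/(Qr + Qe) = 210:
Cₑ = (11.37·210 − 10.50·7.600) / 0.8740 = 2642 mg/L.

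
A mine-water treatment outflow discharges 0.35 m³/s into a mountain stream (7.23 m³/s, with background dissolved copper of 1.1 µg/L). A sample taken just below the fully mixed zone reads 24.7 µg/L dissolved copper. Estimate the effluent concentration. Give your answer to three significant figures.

Mass balance: 7.230·1.100 + 0.3500·Cₑ = 7.580·24.70
→ Cₑ = (7.580·24.70 − 7.230·1.100) / 0.3500 = 512.2 µg/L.

512 µg/L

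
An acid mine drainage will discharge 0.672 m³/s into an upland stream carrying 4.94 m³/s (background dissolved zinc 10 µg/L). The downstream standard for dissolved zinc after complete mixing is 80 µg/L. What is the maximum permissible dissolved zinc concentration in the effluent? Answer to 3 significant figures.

595 µg/L

At the limit, (Qr·Cr + Qe·Cₑ)/(Qr + Qe) = 80:
Cₑ = (5.612·80 − 4.940·10.00) / 0.6720 = 594.6 µg/L.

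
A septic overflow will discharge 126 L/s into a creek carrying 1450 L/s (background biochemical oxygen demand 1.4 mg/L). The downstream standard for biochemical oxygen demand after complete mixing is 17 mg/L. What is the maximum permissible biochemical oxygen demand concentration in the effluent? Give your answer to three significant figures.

At the limit, (Qr·Cr + Qe·Cₑ)/(Qr + Qe) = 17:
Cₑ = (1576·17 − 1450·1.400) / 126.0 = 196.5 mg/L.

197 mg/L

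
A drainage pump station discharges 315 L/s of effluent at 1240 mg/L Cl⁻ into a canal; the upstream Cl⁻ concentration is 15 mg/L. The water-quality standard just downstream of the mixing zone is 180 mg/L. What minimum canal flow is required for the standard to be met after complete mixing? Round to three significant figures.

Set C_mix = 180: (Q·15.00 + 315.0·1240) / (Q + 315.0) = 180
→ Q = 315.0·(1240 − 180)/(180 − 15.00) = 2024 L/s.

2020 L/s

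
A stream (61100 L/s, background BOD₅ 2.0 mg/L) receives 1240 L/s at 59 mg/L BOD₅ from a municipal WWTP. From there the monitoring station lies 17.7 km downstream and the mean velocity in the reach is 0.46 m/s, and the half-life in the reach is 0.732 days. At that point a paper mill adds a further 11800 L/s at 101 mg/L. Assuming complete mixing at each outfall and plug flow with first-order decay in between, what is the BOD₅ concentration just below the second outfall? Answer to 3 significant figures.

17.8 mg/L

Conservation of mass: C = (61100·2.000 + 1240·59.00) / 62340 = 195400/62340 = 3.134 mg/L; combined flow 62340 L/s.
Travel time t = 17.7·1000 / 0.46 = 38480 s = 10.69 h.
Half-life 0.732 d → k = ln 2 / 0.732 = 0.9469 d⁻¹.
Applying C = C₀e^(−kt): 3.134 × 0.6559 = 2.056 mg/L.
At the second outfall, C = (62340·2.056 + 11800·101.0) / (62340 + 11800) = 17.80 mg/L.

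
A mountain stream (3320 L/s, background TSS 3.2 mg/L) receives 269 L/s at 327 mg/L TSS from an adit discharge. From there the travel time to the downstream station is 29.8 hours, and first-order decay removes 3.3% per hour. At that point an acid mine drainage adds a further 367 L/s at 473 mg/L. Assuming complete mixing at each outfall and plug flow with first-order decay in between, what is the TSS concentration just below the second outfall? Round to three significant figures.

53.0 mg/L

After mixing, C = (3320·3.200 + 269.0·327.0) / 3589 = 98590/3589 = 27.47 mg/L; combined flow 3589 L/s.
3.3%/h lost → k = −ln(1 − 0.033) = 0.03356 h⁻¹.
After decay, C = 27.47 × e^(−kt) = 27.47 × 0.3679 = 10.11 mg/L.
Second outfall: C = (3589·10.11 + 367.0·473.0)/3956 = 53.05 mg/L.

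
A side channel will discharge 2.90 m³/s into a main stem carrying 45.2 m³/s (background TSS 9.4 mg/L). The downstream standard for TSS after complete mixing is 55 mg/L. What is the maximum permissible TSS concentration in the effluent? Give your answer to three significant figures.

At the limit, (Qr·Cr + Qe·Cₑ)/(Qr + Qe) = 55:
Cₑ = (48.10·55 − 45.20·9.400) / 2.900 = 765.7 mg/L.

766 mg/L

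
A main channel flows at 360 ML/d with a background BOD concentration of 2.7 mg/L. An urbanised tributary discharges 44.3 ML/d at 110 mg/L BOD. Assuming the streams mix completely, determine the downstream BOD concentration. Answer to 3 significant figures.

Flow-weighted average: C = (360.0·2.700 + 44.30·110.0) / 404.3 = 5845/404.3 = 14.46 mg/L.

14.5 mg/L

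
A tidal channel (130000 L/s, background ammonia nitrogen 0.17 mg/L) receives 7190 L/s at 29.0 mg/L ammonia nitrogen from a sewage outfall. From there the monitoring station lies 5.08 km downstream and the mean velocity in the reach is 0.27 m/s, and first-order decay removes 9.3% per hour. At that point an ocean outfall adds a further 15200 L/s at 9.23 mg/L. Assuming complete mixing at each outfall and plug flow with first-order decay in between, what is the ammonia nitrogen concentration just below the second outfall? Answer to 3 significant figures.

1.83 mg/L

Mass balance: C = (130000·0.1700 + 7190·29.00) / 137200 = 230600/137200 = 1.681 mg/L; combined flow 137200 L/s.
Travel time t = 5.08·1000 / 0.27 = 18810 s = 5.226 h.
9.3%/h lost → k = −ln(1 − 0.093) = 0.09761 h⁻¹.
Applying C = C₀e^(−kt): 1.681 × 0.6004 = 1.009 mg/L.
At the second outfall, C = (137200·1.009 + 15200·9.230) / (137200 + 15200) = 1.829 mg/L.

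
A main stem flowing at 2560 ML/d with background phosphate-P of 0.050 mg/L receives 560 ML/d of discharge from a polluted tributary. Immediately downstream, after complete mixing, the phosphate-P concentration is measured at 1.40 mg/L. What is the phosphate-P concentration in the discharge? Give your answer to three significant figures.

Mass balance: 2560·0.05000 + 560.0·Cₑ = 3120·1.400
→ Cₑ = (3120·1.400 − 2560·0.05000) / 560.0 = 7.571 mg/L.

7.57 mg/L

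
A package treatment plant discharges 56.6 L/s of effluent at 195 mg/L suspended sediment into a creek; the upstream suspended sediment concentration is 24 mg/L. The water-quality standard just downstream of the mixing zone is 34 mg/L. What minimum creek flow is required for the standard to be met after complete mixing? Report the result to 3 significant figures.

911 L/s

Set C_mix = 34: (Q·24.00 + 56.60·195.0) / (Q + 56.60) = 34
→ Q = 56.60·(195.0 − 34)/(34 − 24.00) = 911.3 L/s.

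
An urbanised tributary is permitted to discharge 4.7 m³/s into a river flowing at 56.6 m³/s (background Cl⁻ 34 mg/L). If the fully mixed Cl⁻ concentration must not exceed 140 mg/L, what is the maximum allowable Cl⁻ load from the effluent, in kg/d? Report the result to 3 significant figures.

575000 kg/d

Mass balance at the limit: 56.60·34.00 + 4.700·Cₑ = 61.30·140 → Cₑ = 1417 mg/L.
Load = 4.700 m³/s × 1417 g/m³ × 86 400 s/d = 575200 kg/d.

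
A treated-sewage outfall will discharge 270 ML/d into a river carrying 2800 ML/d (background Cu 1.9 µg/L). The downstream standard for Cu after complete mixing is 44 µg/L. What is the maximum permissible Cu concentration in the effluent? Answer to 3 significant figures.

481 µg/L

At the limit, (Qr·Cr + Qe·Cₑ)/(Qr + Qe) = 44:
Cₑ = (3070·44 − 2800·1.900) / 270.0 = 480.6 µg/L.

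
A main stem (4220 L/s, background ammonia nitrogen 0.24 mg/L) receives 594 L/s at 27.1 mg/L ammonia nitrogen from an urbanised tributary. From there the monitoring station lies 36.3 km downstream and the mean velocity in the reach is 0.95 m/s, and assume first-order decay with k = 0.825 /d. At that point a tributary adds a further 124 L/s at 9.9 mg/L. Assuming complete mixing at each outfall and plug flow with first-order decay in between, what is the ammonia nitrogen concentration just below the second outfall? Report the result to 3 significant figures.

2.65 mg/L

Conservation of mass: C = (4220·0.2400 + 594.0·27.10) / 4814 = 17110/4814 = 3.554 mg/L; combined flow 4814 L/s.
Travel time t = 36.3·1000 / 0.95 = 38210 s = 10.61 h.
First-order decay: C = 3.554·exp(−k·t) = 3.554·0.6943 = 2.468 mg/L.
At the second outfall, C = (4814·2.468 + 124.0·9.900) / (4814 + 124.0) = 2.654 mg/L.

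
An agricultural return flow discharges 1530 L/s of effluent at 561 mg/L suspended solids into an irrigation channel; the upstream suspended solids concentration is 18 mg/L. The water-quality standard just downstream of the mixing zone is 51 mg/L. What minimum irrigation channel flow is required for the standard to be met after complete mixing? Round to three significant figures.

Set C_mix = 51: (Q·18.00 + 1530·561.0) / (Q + 1530) = 51
→ Q = 1530·(561.0 − 51)/(51 − 18.00) = 23650 L/s.

23600 L/s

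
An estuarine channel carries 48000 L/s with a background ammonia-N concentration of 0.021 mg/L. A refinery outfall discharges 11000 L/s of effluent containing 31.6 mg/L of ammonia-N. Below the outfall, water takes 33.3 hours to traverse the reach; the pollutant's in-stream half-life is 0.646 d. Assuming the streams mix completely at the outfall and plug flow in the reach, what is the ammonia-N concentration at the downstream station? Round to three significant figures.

Conservation of mass: C = (48000·0.02100 + 11000·31.60) / 59000 = 348600/59000 = 5.909 mg/L.
Half-life 0.646 d → k = ln 2 / 0.646 = 1.073 d⁻¹.
First-order decay: C = 5.909·exp(−k·t) = 5.909·0.2257 = 1.333 mg/L.

1.33 mg/L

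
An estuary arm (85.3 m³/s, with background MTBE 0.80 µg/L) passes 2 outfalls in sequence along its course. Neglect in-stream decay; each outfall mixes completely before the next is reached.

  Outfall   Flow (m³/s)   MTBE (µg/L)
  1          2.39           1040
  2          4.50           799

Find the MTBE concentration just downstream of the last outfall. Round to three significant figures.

66.7 µg/L

Below outfall 1: Q → 87.69 m³/s, C = (85.30·0.8000 + 2.390·1040)/87.69 = 29.12 µg/L.
Below outfall 2: Q → 92.19 m³/s, C = (87.69·29.12 + 4.500·799.0)/92.19 = 66.70 µg/L.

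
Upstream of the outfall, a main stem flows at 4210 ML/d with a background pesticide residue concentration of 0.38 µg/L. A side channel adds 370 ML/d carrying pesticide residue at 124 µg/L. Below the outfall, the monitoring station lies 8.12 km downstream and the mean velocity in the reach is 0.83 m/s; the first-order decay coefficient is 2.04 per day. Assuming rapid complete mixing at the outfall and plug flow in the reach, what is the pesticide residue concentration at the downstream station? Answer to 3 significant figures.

8.23 µg/L

Conservation of mass: C = (4210·0.3800 + 370.0·124.0) / 4580 = 47480/4580 = 10.37 µg/L.
Travel time t = 8.12·1000 / 0.83 = 9783 s = 2.718 h.
Applying C = C₀e^(−kt): 10.37 × 0.7937 = 8.229 µg/L.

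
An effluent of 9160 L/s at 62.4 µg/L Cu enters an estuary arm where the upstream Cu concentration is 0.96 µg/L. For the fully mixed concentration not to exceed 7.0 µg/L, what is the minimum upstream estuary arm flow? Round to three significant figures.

84000 L/s

Set C_mix = 7.0: (Q·0.9600 + 9160·62.40) / (Q + 9160) = 7.0
→ Q = 9160·(62.40 − 7.0)/(7.0 − 0.9600) = 84020 L/s.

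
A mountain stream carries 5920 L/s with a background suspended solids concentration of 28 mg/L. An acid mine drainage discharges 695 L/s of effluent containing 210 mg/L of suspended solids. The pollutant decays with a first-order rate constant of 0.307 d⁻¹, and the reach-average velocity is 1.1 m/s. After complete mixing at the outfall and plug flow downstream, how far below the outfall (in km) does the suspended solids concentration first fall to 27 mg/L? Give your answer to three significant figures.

Mixed concentration C = ΣQC/ΣQ = (5920·28.00 + 695.0·210.0) / 6615 = 311700/6615 = 47.12 mg/L.
Set 47.12·exp(−k·t) = 27 → t = ln(47.12/27)/k = 156700 s = 43.54 h.
Distance = v·t = 1.1·156700 = 172400 m = 172.4 km.

172 km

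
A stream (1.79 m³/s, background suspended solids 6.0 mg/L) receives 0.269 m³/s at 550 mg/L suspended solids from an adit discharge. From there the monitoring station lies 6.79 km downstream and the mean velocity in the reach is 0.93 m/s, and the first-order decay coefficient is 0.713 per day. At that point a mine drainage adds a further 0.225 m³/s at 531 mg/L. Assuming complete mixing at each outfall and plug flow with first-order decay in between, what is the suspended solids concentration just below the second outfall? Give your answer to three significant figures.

Flow-weighted average: C = (1.790·6.000 + 0.2690·550.0) / 2.059 = 158.7/2.059 = 77.07 mg/L; combined flow 2.059 m³/s.
Travel time t = 6.79·1000 / 0.93 = 7301 s = 2.028 h.
After decay, C = 77.07 × e^(−kt) = 77.07 × 0.9415 = 72.56 mg/L.
At the second outfall, C = (2.059·72.56 + 0.2250·531.0) / (2.059 + 0.2250) = 117.7 mg/L.

118 mg/L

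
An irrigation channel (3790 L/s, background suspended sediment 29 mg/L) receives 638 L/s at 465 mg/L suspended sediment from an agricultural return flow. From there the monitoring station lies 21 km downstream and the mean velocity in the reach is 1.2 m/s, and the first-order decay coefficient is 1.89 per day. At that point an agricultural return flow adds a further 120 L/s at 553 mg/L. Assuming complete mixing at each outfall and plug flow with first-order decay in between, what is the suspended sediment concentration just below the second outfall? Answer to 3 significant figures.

75.6 mg/L

Conservation of mass: C = (3790·29.00 + 638.0·465.0) / 4428 = 406600/4428 = 91.82 mg/L; combined flow 4428 L/s.
Travel time t = 21·1000 / 1.2 = 17500 s = 4.861 h.
First-order decay: C = 91.82·exp(−k·t) = 91.82·0.6819 = 62.62 mg/L.
At the second outfall, C = (4428·62.62 + 120.0·553.0) / (4428 + 120.0) = 75.55 mg/L.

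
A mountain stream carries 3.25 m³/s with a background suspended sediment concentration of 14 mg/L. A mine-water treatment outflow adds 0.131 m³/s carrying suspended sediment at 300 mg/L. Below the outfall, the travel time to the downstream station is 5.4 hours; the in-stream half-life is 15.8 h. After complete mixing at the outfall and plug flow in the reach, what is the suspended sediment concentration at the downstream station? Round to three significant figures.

Mass balance: C = (3.250·14.00 + 0.1310·300.0) / 3.381 = 84.80/3.381 = 25.08 mg/L.
Half-life 15.8 h → k = ln 2 / 15.8 = 0.04387 h⁻¹ = 1.053 d⁻¹.
Applying C = C₀e^(−kt): 25.08 × 0.7891 = 19.79 mg/L.

19.8 mg/L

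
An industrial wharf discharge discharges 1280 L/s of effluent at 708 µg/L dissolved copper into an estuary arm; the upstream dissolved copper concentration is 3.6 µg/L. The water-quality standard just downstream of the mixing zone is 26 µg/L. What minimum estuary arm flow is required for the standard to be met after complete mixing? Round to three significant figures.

39000 L/s

Set C_mix = 26: (Q·3.600 + 1280·708.0) / (Q + 1280) = 26
→ Q = 1280·(708.0 − 26)/(26 − 3.600) = 38970 L/s.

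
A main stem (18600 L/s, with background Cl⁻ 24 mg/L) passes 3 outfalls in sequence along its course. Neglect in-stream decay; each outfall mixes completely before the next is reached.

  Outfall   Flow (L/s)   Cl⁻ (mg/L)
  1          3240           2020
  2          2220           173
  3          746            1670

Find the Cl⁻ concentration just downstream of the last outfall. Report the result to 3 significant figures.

Outfall 1: combined Q = 21840 L/s; C = (18600·24.00 + 3240·2020)/21840 = 320.1 mg/L.
Outfall 2: combined Q = 24060 L/s; C = (21840·320.1 + 2220·173.0)/24060 = 306.5 mg/L.
Outfall 3: combined Q = 24810 L/s; C = (24060·306.5 + 746.0·1670)/24810 = 347.5 mg/L.

348 mg/L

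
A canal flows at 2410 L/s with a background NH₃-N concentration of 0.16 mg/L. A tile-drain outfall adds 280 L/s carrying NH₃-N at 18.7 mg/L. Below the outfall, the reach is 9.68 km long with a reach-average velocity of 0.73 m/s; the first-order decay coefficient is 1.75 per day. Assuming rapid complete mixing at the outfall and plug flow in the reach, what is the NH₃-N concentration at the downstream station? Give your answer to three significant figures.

Flow-weighted average: C = (2410·0.1600 + 280.0·18.70) / 2690 = 5622/2690 = 2.090 mg/L.
Travel time t = 9.68·1000 / 0.73 = 13260 s = 3.683 h.
Decay over the reach: 2.090·exp(−kt) = 2.090·0.7645 = 1.598 mg/L.

1.60 mg/L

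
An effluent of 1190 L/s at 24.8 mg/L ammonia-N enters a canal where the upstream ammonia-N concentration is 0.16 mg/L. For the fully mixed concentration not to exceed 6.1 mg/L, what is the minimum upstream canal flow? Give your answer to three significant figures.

3750 L/s

Set C_mix = 6.1: (Q·0.1600 + 1190·24.80) / (Q + 1190) = 6.1
→ Q = 1190·(24.80 − 6.1)/(6.1 − 0.1600) = 3746 L/s.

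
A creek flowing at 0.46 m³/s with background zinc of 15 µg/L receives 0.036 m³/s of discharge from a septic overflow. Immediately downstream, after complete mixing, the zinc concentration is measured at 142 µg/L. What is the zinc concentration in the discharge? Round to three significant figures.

Mass balance: 0.4600·15.00 + 0.03600·Cₑ = 0.4960·142.0
→ Cₑ = (0.4960·142.0 − 0.4600·15.00) / 0.03600 = 1765 µg/L.

1760 µg/L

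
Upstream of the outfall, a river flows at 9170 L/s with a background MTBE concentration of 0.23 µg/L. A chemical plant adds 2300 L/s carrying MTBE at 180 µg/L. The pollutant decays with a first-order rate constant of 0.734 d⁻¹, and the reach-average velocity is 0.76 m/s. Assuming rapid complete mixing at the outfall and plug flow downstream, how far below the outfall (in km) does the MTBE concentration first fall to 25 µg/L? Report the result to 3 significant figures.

After mixing, C = (9170·0.2300 + 2300·180.0) / 11470 = 416100/11470 = 36.28 µg/L.
Set 36.28·exp(−k·t) = 25 → t = ln(36.28/25)/k = 43830 s = 12.17 h.
Distance = v·t = 0.76·43830 = 33310 m = 33.31 km.

33.3 km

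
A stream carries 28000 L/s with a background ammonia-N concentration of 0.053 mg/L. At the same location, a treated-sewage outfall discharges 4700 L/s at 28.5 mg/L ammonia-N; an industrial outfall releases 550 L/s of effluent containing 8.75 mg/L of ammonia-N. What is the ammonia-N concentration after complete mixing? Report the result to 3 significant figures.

4.22 mg/L

Mass balance: C = (28000·0.05300 + 4700·28.50 + 550.0·8.750) / 33250 = 140200/33250 = 4.218 mg/L.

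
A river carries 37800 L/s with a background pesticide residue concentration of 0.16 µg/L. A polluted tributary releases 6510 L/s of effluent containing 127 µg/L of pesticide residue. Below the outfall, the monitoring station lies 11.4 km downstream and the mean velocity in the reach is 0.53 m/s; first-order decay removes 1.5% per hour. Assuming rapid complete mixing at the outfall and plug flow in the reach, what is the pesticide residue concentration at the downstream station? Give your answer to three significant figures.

17.2 µg/L

Mixed concentration C = ΣQC/ΣQ = (37800·0.1600 + 6510·127.0) / 44310 = 832800/44310 = 18.80 µg/L.
Travel time t = 11.4·1000 / 0.53 = 21510 s = 5.975 h.
1.5%/h lost → k = −ln(1 − 0.015) = 0.01511 h⁻¹.
After decay, C = 18.80 × e^(−kt) = 18.80 × 0.9137 = 17.17 µg/L.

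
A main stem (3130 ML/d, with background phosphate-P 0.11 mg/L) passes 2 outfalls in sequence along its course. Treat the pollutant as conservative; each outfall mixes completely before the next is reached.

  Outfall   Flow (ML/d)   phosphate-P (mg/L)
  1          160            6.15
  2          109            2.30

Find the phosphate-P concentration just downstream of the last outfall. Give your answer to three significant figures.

Below outfall 1: Q → 3290 ML/d, C = (3130·0.1100 + 160.0·6.150)/3290 = 0.4037 mg/L.
Below outfall 2: Q → 3399 ML/d, C = (3290·0.4037 + 109.0·2.300)/3399 = 0.4645 mg/L.

0.465 mg/L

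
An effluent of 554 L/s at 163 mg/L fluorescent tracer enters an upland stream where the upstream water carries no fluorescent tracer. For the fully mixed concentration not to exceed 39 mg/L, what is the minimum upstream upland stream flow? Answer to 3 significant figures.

Set C_mix = 39: (Q·0 + 554.0·163.0) / (Q + 554.0) = 39
→ Q = 554.0·(163.0 − 39)/(39 − 0) = 1761 L/s.

1760 L/s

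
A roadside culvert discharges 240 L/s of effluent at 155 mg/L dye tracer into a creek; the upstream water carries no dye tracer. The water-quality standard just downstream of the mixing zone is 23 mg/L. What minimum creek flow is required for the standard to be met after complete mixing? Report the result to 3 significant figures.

1380 L/s

Set C_mix = 23: (Q·0 + 240.0·155.0) / (Q + 240.0) = 23
→ Q = 240.0·(155.0 − 23)/(23 − 0) = 1377 L/s.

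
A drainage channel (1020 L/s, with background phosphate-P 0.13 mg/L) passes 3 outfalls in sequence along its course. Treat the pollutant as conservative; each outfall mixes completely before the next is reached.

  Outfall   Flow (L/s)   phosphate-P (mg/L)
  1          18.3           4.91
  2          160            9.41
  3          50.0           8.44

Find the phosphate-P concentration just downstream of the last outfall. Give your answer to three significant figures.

1.72 mg/L

Below outfall 1: Q → 1038 L/s, C = (1020·0.1300 + 18.30·4.910)/1038 = 0.2142 mg/L.
Below outfall 2: Q → 1198 L/s, C = (1038·0.2142 + 160.0·9.410)/1198 = 1.442 mg/L.
Below outfall 3: Q → 1248 L/s, C = (1198·1.442 + 50.00·8.440)/1248 = 1.722 mg/L.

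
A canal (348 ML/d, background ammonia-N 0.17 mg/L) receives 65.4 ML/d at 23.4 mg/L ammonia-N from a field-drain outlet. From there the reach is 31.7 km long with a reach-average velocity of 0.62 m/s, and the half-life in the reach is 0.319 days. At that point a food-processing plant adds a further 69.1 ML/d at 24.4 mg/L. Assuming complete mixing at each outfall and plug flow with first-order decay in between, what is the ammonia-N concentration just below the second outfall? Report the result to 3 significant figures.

Conservation of mass: C = (348.0·0.1700 + 65.40·23.40) / 413.4 = 1590/413.4 = 3.845 mg/L; combined flow 413.4 ML/d.
Travel time t = 31.7·1000 / 0.62 = 51130 s = 14.20 h.
Half-life 0.319 d → k = ln 2 / 0.319 = 2.173 d⁻¹.
Applying C = C₀e^(−kt): 3.845 × 0.2764 = 1.063 mg/L.
Second outfall: C = (413.4·1.063 + 69.10·24.40)/482.5 = 4.405 mg/L.

4.40 mg/L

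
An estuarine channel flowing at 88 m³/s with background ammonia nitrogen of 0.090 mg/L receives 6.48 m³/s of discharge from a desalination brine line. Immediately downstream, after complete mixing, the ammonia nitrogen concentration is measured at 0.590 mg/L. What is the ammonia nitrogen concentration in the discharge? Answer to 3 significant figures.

Mass balance: 88.00·0.09000 + 6.480·Cₑ = 94.48·0.5900
→ Cₑ = (94.48·0.5900 − 88.00·0.09000) / 6.480 = 7.380 mg/L.

7.38 mg/L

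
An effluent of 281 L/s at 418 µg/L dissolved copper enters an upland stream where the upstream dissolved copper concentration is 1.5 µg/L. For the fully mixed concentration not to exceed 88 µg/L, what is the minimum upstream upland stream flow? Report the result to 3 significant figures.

1070 L/s

Set C_mix = 88: (Q·1.500 + 281.0·418.0) / (Q + 281.0) = 88
→ Q = 281.0·(418.0 − 88)/(88 − 1.500) = 1072 L/s.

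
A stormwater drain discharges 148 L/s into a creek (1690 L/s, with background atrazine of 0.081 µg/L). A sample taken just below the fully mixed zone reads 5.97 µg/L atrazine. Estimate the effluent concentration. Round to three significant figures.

73.2 µg/L

Mass balance: 1690·0.08100 + 148.0·Cₑ = 1838·5.970
→ Cₑ = (1838·5.970 − 1690·0.08100) / 148.0 = 73.22 µg/L.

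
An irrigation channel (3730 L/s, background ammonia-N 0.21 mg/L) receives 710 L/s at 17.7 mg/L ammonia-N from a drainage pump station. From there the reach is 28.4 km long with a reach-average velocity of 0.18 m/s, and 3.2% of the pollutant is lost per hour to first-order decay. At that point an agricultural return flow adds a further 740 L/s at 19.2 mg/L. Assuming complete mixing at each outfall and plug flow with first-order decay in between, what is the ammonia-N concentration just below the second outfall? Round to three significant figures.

Mass balance: C = (3730·0.2100 + 710.0·17.70) / 4440 = 13350/4440 = 3.007 mg/L; combined flow 4440 L/s.
Travel time t = 28.4·1000 / 0.18 = 157800 s = 43.83 h.
3.2%/h lost → k = −ln(1 − 0.032) = 0.03252 h⁻¹.
First-order decay: C = 3.007·exp(−k·t) = 3.007·0.2404 = 0.7229 mg/L.
Second outfall: C = (4440·0.7229 + 740.0·19.20)/5180 = 3.362 mg/L.

3.36 mg/L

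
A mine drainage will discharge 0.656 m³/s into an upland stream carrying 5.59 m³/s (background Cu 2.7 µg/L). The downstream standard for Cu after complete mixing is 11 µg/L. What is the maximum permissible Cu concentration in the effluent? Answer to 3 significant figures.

81.7 µg/L

At the limit, (Qr·Cr + Qe·Cₑ)/(Qr + Qe) = 11:
Cₑ = (6.246·11 − 5.590·2.700) / 0.6560 = 81.73 µg/L.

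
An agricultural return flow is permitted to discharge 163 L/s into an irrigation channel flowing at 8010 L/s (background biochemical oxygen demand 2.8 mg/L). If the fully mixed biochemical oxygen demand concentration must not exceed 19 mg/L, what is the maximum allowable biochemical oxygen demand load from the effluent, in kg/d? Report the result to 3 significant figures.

Mass balance at the limit: 8010·2.800 + 163.0·Cₑ = 8173·19 → Cₑ = 815.1 mg/L.
163.0 L/s = 0.1630 m³/s. Load = 0.1630 m³/s × 815.1 g/m³ × 86 400 s/d = 11480 kg/d.

11500 kg/d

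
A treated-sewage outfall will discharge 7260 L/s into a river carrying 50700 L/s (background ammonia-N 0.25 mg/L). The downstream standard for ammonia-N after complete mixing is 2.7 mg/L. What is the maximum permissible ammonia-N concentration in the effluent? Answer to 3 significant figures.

At the limit, (Qr·Cr + Qe·Cₑ)/(Qr + Qe) = 2.7:
Cₑ = (57960·2.7 − 50700·0.2500) / 7260 = 19.81 mg/L.

19.8 mg/L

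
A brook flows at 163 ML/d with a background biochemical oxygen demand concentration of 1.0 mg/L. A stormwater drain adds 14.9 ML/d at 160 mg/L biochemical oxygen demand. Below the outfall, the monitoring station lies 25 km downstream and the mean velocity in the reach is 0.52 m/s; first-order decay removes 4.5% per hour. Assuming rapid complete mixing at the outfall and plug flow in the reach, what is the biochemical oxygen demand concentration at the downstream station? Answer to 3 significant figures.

7.74 mg/L

Flow-weighted average: C = (163.0·1.000 + 14.90·160.0) / 177.9 = 2547/177.9 = 14.32 mg/L.
Travel time t = 25·1000 / 0.52 = 48080 s = 13.35 h.
4.5%/h lost → k = −ln(1 − 0.045) = 0.04604 h⁻¹.
After decay, C = 14.32 × e^(−kt) = 14.32 × 0.5407 = 7.741 mg/L.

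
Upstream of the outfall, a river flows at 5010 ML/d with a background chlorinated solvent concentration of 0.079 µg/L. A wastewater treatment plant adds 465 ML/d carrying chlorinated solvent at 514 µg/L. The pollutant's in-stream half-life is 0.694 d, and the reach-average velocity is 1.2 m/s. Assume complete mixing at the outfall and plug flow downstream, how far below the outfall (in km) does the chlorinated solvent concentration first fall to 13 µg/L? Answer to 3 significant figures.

126 km

Conservation of mass: C = (5010·0.07900 + 465.0·514.0) / 5475 = 239400/5475 = 43.73 µg/L.
Half-life 0.694 d → k = ln 2 / 0.694 = 0.9988 d⁻¹.
Set 43.73·exp(−k·t) = 13 → t = ln(43.73/13)/k = 104900 s = 29.15 h.
Distance = v·t = 1.2·104900 = 125900 m = 125.9 km.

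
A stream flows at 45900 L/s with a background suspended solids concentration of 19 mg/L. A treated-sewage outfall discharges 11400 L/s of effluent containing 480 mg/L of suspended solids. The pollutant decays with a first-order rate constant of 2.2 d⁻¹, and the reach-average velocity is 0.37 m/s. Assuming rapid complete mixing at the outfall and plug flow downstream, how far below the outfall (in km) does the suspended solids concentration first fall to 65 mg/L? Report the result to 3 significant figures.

7.74 km

After mixing, C = (45900·19.00 + 11400·480.0) / 57300 = 6344000/57300 = 110.7 mg/L.
Set 110.7·exp(−k·t) = 65 → t = ln(110.7/65)/k = 20920 s = 5.810 h.
Distance = v·t = 0.37·20920 = 7739 m = 7.739 km.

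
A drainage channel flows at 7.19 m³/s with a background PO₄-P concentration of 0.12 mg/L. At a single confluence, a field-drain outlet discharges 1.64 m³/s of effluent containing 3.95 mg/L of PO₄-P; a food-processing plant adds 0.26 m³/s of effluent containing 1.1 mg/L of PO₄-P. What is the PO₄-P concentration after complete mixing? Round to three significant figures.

0.839 mg/L

Flow-weighted average: C = (7.190·0.1200 + 1.640·3.950 + 0.2600·1.100) / 9.090 = 7.627/9.090 = 0.8390 mg/L.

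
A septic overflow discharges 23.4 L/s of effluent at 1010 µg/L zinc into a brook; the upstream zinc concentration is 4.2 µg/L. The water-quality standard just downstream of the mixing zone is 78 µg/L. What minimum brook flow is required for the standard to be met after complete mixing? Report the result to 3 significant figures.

296 L/s

Set C_mix = 78: (Q·4.200 + 23.40·1010) / (Q + 23.40) = 78
→ Q = 23.40·(1010 − 78)/(78 − 4.200) = 295.5 L/s.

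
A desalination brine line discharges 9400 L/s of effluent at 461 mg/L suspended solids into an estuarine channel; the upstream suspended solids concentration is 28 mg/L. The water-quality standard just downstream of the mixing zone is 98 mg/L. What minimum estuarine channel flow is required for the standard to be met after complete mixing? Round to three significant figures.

Set C_mix = 98: (Q·28.00 + 9400·461.0) / (Q + 9400) = 98
→ Q = 9400·(461.0 − 98)/(98 − 28.00) = 48750 L/s.

48700 L/s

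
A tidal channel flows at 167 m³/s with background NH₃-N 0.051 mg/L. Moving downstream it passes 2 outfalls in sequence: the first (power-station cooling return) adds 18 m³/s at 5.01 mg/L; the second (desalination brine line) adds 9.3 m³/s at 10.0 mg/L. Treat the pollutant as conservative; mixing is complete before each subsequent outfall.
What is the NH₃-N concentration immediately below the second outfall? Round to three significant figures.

0.987 mg/L

After outfall 1: Q = 167.0 + 18.00 = 185.0 m³/s; C = (167.0·0.05100 + 18.00·5.010)/185.0 = 0.5335 mg/L.
After outfall 2: Q = 185.0 + 9.300 = 194.3 m³/s; C = (185.0·0.5335 + 9.300·10.00)/194.3 = 0.9866 mg/L.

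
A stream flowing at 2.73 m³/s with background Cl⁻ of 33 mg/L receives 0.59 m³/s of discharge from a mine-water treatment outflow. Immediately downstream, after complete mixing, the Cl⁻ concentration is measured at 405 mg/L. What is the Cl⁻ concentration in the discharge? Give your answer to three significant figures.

Mass balance: 2.730·33.00 + 0.5900·Cₑ = 3.320·405.0
→ Cₑ = (3.320·405.0 − 2.730·33.00) / 0.5900 = 2126 mg/L.

2130 mg/L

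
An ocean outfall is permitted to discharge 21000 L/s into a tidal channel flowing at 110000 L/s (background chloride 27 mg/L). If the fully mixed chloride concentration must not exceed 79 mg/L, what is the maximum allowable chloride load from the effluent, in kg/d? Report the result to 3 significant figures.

Mass balance at the limit: 110000·27.00 + 21000·Cₑ = 131000·79 → Cₑ = 351.4 mg/L.
21000 L/s = 21.00 m³/s. Load = 21.00 m³/s × 351.4 g/m³ × 86 400 s/d = 637500 kg/d.

638000 kg/d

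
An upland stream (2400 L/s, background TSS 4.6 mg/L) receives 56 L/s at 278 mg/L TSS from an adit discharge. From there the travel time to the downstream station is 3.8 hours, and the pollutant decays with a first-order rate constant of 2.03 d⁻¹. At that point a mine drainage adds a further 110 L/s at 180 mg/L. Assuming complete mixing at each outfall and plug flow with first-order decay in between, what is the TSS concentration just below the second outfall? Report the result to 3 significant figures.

15.2 mg/L

Conservation of mass: C = (2400·4.600 + 56.00·278.0) / 2456 = 26610/2456 = 10.83 mg/L; combined flow 2456 L/s.
After decay, C = 10.83 × e^(−kt) = 10.83 × 0.7251 = 7.856 mg/L.
At the second outfall, C = (2456·7.856 + 110.0·180.0) / (2456 + 110.0) = 15.24 mg/L.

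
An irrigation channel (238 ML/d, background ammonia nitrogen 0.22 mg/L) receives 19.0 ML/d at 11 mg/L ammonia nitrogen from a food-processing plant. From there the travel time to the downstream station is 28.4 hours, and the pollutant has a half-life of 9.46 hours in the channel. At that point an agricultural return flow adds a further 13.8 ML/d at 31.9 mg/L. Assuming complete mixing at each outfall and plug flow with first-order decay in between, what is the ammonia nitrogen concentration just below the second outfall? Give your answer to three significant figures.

1.75 mg/L

Conservation of mass: C = (238.0·0.2200 + 19.00·11.00) / 257.0 = 261.4/257.0 = 1.017 mg/L; combined flow 257.0 ML/d.
Half-life 9.46 h → k = ln 2 / 9.46 = 0.07327 h⁻¹ = 1.759 d⁻¹.
Applying C = C₀e^(−kt): 1.017 × 0.1248 = 0.1269 mg/L.
Second outfall: C = (257.0·0.1269 + 13.80·31.90)/270.8 = 1.746 mg/L.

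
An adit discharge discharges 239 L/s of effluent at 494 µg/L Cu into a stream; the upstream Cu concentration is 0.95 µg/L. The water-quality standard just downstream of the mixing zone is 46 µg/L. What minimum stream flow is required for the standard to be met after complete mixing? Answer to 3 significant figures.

2380 L/s

Set C_mix = 46: (Q·0.9500 + 239.0·494.0) / (Q + 239.0) = 46
→ Q = 239.0·(494.0 − 46)/(46 − 0.9500) = 2377 L/s.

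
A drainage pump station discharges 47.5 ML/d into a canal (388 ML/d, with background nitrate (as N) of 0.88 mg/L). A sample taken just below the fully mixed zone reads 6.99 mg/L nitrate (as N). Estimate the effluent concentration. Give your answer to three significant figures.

56.9 mg/L

Mass balance: 388.0·0.8800 + 47.50·Cₑ = 435.5·6.990
→ Cₑ = (435.5·6.990 − 388.0·0.8800) / 47.50 = 56.90 mg/L.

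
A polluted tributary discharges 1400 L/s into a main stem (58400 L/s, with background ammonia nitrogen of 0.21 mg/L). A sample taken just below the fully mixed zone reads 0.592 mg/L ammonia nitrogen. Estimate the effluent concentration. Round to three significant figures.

16.5 mg/L

Mass balance: 58400·0.2100 + 1400·Cₑ = 59800·0.5920
→ Cₑ = (59800·0.5920 − 58400·0.2100) / 1400 = 16.53 mg/L.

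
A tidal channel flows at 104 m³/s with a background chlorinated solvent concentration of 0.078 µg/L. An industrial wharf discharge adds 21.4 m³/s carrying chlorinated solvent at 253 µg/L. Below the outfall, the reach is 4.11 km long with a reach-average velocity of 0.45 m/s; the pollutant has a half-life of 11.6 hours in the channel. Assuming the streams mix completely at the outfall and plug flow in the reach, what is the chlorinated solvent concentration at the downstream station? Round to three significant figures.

37.2 µg/L

After mixing, C = (104.0·0.07800 + 21.40·253.0) / 125.4 = 5422/125.4 = 43.24 µg/L.
Travel time t = 4.11·1000 / 0.45 = 9133 s = 2.537 h.
Half-life 11.6 h → k = ln 2 / 11.6 = 0.05975 h⁻¹ = 1.434 d⁻¹.
First-order decay: C = 43.24·exp(−k·t) = 43.24·0.8593 = 37.16 µg/L.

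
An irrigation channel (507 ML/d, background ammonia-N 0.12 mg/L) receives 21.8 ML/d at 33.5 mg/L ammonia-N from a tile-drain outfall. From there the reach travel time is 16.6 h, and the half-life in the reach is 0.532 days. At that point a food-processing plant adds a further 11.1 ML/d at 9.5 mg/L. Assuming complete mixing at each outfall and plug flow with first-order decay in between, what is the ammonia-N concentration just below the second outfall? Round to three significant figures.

Mixed concentration C = ΣQC/ΣQ = (507.0·0.1200 + 21.80·33.50) / 528.8 = 791.1/528.8 = 1.496 mg/L; combined flow 528.8 ML/d.
Half-life 0.532 d → k = ln 2 / 0.532 = 1.303 d⁻¹.
First-order decay: C = 1.496·exp(−k·t) = 1.496·0.4061 = 0.6076 mg/L.
Second outfall: C = (528.8·0.6076 + 11.10·9.500)/539.9 = 0.7904 mg/L.

0.790 mg/L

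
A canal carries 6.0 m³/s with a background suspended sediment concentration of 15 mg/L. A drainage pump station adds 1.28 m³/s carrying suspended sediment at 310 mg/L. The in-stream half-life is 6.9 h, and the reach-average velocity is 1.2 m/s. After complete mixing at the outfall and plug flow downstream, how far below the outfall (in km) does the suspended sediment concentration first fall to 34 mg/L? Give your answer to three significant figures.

Mass balance: C = (6.000·15.00 + 1.280·310.0) / 7.280 = 486.8/7.280 = 66.87 mg/L.
Half-life 6.9 h → k = ln 2 / 6.9 = 0.1005 h⁻¹ = 2.411 d⁻¹.
Set 66.87·exp(−k·t) = 34 → t = ln(66.87/34)/k = 24240 s = 6.733 h.
Distance = v·t = 1.2·24240 = 29090 m = 29.09 km.

29.1 km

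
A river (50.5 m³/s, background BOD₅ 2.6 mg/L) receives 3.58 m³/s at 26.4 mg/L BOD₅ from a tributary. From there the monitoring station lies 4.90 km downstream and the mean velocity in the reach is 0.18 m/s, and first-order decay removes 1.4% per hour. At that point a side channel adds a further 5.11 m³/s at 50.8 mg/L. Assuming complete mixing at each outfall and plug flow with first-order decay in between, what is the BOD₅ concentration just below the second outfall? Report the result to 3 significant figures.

7.81 mg/L

Conservation of mass: C = (50.50·2.600 + 3.580·26.40) / 54.08 = 225.8/54.08 = 4.176 mg/L; combined flow 54.08 m³/s.
Travel time t = 4.90·1000 / 0.18 = 27220 s = 7.562 h.
1.4%/h lost → k = −ln(1 − 0.014) = 0.01410 h⁻¹.
Applying C = C₀e^(−kt): 4.176 × 0.8989 = 3.753 mg/L.
Second outfall: C = (54.08·3.753 + 5.110·50.80)/59.19 = 7.815 mg/L.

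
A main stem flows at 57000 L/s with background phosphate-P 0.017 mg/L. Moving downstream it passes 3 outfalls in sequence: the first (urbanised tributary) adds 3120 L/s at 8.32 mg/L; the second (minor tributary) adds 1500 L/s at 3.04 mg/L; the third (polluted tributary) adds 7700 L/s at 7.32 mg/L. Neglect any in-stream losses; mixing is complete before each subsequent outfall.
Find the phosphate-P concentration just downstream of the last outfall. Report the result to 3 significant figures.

Below outfall 1: Q → 60120 L/s, C = (57000·0.01700 + 3120·8.320)/60120 = 0.4479 mg/L.
Below outfall 2: Q → 61620 L/s, C = (60120·0.4479 + 1500·3.040)/61620 = 0.5110 mg/L.
Below outfall 3: Q → 69320 L/s, C = (61620·0.5110 + 7700·7.320)/69320 = 1.267 mg/L.

1.27 mg/L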